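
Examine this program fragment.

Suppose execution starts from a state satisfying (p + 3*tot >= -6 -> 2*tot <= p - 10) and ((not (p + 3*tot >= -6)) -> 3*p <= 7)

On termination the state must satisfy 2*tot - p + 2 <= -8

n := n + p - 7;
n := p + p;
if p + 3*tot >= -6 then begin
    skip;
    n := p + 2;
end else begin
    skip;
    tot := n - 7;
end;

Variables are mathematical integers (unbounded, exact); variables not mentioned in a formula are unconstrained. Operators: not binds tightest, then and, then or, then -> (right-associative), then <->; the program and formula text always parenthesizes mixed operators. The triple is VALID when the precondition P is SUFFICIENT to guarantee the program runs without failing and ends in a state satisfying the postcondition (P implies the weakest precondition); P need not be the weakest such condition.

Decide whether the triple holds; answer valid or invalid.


Working backward. After the program, the postcondition 2*tot - p + 2 <= -8 must hold; in canonical form it is 2*tot <= p - 10.
Then branch requires 2*tot <= p - 10; else branch requires 2*n <= p + 4.
Before the if: (p + 3*tot >= -6 -> 2*tot <= p - 10) and ((not (p + 3*tot >= -6)) -> 2*n <= p + 4)
Before n := p + p: (p + 3*tot >= -6 -> 2*tot <= p - 10) and ((not (p + 3*tot >= -6)) -> 3*p <= 4)
Before n := n + p - 7: (p + 3*tot >= -6 -> 2*tot <= p - 10) and ((not (p + 3*tot >= -6)) -> 3*p <= 4)
The weakest precondition is (p + 3*tot >= -6 -> 2*tot <= p - 10) and ((not (p + 3*tot >= -6)) -> 3*p <= 4).
Check whether (p + 3*tot >= -6 -> 2*tot <= p - 10) and ((not (p + 3*tot >= -6)) -> 3*p <= 7) implies it.
Countermodel: at the initial state p = 2, tot = -3, the precondition holds but the weakest precondition fails.
Answer: invalid


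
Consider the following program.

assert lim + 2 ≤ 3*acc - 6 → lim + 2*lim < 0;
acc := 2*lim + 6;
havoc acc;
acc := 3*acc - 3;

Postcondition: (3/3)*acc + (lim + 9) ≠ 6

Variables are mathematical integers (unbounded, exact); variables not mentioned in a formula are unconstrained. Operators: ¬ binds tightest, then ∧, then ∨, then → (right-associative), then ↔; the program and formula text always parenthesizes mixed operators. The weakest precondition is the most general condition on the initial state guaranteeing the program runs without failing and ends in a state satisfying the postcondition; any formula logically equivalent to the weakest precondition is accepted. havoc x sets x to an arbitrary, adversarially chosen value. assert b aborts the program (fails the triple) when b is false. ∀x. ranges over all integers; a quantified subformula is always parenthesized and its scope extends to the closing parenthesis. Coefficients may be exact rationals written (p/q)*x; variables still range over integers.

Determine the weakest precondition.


Working backward. After the program, the postcondition (3/3)*acc + (lim + 9) ≠ 6 must hold; in canonical form it is acc + lim ≠ -3.
Before acc := 3*acc - 3: 3*acc + lim ≠ 0
Before havoc acc: ∀acc_1. 3*acc_1 + lim ≠ 0
Before acc := 2*lim + 6: ∀acc_1. 3*acc_1 + lim ≠ 0
Before assert lim + 2 ≤ 3*acc - 6 → lim + 2*lim < 0: (lim ≤ 3*acc - 8 → 3*lim < 0) ∧ (∀acc_1. 3*acc_1 + lim ≠ 0)
Answer: WP = (lim ≤ 3*acc - 8 → 3*lim < 0) ∧ (∀acc_1. 3*acc_1 + lim ≠ 0)


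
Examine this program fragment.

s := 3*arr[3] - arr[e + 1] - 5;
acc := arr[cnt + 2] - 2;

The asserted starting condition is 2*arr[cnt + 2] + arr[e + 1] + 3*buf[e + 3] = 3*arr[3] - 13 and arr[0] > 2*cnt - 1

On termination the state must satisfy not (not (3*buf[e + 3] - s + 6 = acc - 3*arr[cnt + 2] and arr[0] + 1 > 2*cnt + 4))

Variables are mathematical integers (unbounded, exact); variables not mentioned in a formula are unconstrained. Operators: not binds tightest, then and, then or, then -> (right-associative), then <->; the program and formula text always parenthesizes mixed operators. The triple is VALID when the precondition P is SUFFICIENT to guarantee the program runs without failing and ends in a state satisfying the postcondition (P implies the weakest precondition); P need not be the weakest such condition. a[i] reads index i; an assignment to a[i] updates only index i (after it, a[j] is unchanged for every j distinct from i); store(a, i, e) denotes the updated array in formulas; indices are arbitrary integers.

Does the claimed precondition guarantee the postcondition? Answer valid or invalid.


Working backward. After the program, the postcondition not (not (3*buf[e + 3] - s + 6 = acc - 3*arr[cnt + 2] and arr[0] + 1 > 2*cnt + 4)) must hold; in canonical form it is 3*arr[cnt + 2] + 3*buf[e + 3] = acc + s - 6 and arr[0] > 2*cnt + 3.
Before acc := arr[cnt + 2] - 2: 2*arr[cnt + 2] + 3*buf[e + 3] = s - 8 and arr[0] > 2*cnt + 3
Before s := 3*arr[3] - arr[e + 1] - 5: 2*arr[cnt + 2] + arr[e + 1] + 3*buf[e + 3] = 3*arr[3] - 13 and arr[0] > 2*cnt + 3
The weakest precondition is 2*arr[cnt + 2] + arr[e + 1] + 3*buf[e + 3] = 3*arr[3] - 13 and arr[0] > 2*cnt + 3.
Check whether 2*arr[cnt + 2] + arr[e + 1] + 3*buf[e + 3] = 3*arr[3] - 13 and arr[0] > 2*cnt - 1 implies it.
Countermodel: at the initial state arr = {[0] = 0, [2] = 1, [3] = 6521, [4] = 19548, [6] = 19548, elsewhere 19548}, buf = {[0] = 0, [2] = 0, [3] = 0, [4] = 0, [6] = 0, elsewhere 0}, cnt = 0, e = 3, the precondition holds but the weakest precondition fails.
Answer: invalid


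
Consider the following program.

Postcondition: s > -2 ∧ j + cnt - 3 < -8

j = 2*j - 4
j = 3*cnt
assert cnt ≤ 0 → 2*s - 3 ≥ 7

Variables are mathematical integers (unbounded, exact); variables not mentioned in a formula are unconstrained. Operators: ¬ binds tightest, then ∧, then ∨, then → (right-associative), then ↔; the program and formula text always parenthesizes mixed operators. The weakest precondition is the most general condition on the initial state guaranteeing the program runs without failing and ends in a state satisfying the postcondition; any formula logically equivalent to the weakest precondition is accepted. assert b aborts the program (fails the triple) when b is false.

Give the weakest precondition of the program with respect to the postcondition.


Working backward. After the program, the postcondition s > -2 ∧ j + cnt - 3 < -8 must hold; in canonical form it is s > -2 ∧ cnt + j < -5.
Before assert cnt ≤ 0 → 2*s - 3 ≥ 7: (cnt ≤ 0 → 2*s ≥ 10) ∧ s > -2 ∧ cnt + j < -5
Before j := 3*cnt: (cnt ≤ 0 → 2*s ≥ 10) ∧ s > -2 ∧ 4*cnt < -5
Before j := 2*j - 4: (cnt ≤ 0 → 2*s ≥ 10) ∧ s > -2 ∧ 4*cnt < -5
Answer: WP = (cnt ≤ 0 → 2*s ≥ 10) ∧ s > -2 ∧ 4*cnt < -5


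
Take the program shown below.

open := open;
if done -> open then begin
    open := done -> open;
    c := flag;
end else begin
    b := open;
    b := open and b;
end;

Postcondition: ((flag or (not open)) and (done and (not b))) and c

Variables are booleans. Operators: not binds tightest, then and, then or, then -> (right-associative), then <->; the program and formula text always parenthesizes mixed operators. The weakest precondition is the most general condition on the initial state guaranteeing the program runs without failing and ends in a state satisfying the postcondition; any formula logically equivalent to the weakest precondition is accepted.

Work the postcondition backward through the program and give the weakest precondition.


Working backward. After the program, the postcondition ((flag or (not open)) and (done and (not b))) and c must hold; in canonical form it is (flag or (not open)) and done and (not b) and c.
Then branch requires (flag or (not (done -> open))) and done and (not b) and flag; else branch requires (flag or (not open)) and done and (not open) and c.
Before the if: ((done -> open) -> ((flag or (not (done -> open))) and done and (not b) and flag)) and ((not (done -> open)) -> ((flag or (not open)) and done and (not open) and c))
Before open := open: ((done -> open) -> ((flag or (not (done -> open))) and done and (not b) and flag)) and ((not (done -> open)) -> ((flag or (not open)) and done and (not open) and c))
Answer: WP = ((done -> open) -> ((flag or (not (done -> open))) and done and (not b) and flag)) and ((not (done -> open)) -> ((flag or (not open)) and done and (not open) and c))


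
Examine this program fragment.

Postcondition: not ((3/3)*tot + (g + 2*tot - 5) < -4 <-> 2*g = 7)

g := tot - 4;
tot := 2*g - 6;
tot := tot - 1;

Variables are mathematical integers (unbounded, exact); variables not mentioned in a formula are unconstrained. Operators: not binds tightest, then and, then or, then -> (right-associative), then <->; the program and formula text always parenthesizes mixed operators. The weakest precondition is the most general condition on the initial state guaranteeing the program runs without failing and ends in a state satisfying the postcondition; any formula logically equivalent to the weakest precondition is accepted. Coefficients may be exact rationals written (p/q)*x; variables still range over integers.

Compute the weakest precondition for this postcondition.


Working backward. After the program, the postcondition not ((3/3)*tot + (g + 2*tot - 5) < -4 <-> 2*g = 7) must hold; in canonical form it is not (g + 3*tot < 1 <-> 2*g = 7).
Before tot := tot - 1: not (g + 3*tot < 4 <-> 2*g = 7)
Before tot := 2*g - 6: not (7*g < 22 <-> 2*g = 7)
Before g := tot - 4: not (7*tot < 50 <-> 2*tot = 15)
Answer: WP = not (7*tot < 50 <-> 2*tot = 15)


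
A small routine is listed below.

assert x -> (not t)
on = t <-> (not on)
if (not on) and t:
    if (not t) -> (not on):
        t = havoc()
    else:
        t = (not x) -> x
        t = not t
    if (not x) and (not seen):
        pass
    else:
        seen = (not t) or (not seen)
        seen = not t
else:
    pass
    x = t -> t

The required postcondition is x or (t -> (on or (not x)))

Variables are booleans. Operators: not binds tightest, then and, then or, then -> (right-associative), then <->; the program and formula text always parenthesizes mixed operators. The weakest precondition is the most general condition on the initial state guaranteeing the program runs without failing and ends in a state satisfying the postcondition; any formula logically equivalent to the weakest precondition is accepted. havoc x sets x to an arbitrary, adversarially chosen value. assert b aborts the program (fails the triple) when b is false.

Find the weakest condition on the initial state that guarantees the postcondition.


Working backward. After the program, x or (t -> (on or (not x))) must hold.
Then branch requires (not ((not t) -> (not on))) -> ((((not x) and (not seen)) -> (x or ((not ((not x) -> x)) -> (on or (not x))))) and ((not ((not x) and (not seen))) -> (x or ((not ((not x) -> x)) -> (on or (not x)))))); else branch requires true.
Before the if: ((not on) and t) -> ((not ((not t) -> (not on))) -> ((((not x) and (not seen)) -> (x or ((not ((not x) -> x)) -> (on or (not x))))) and ((not ((not x) and (not seen))) -> (x or ((not ((not x) -> x)) -> (on or (not x)))))))
Before on := t <-> (not on): ((not (t <-> (not on))) and t) -> ((not ((not t) -> (not (t <-> (not on))))) -> ((((not x) and (not seen)) -> (x or ((not ((not x) -> x)) -> ((t <-> (not on)) or (not x))))) and ((not ((not x) and (not seen))) -> (x or ((not ((not x) -> x)) -> ((t <-> (not on)) or (not x)))))))
Before assert x -> (not t): (x -> (not t)) and (((not (t <-> (not on))) and t) -> ((not ((not t) -> (not (t <-> (not on))))) -> ((((not x) and (not seen)) -> (x or ((not ((not x) -> x)) -> ((t <-> (not on)) or (not x))))) and ((not ((not x) and (not seen))) -> (x or ((not ((not x) -> x)) -> ((t <-> (not on)) or (not x))))))))
Answer: WP = (x -> (not t)) and (((not (t <-> (not on))) and t) -> ((not ((not t) -> (not (t <-> (not on))))) -> ((((not x) and (not seen)) -> (x or ((not ((not x) -> x)) -> ((t <-> (not on)) or (not x))))) and ((not ((not x) and (not seen))) -> (x or ((not ((not x) -> x)) -> ((t <-> (not on)) or (not x))))))))


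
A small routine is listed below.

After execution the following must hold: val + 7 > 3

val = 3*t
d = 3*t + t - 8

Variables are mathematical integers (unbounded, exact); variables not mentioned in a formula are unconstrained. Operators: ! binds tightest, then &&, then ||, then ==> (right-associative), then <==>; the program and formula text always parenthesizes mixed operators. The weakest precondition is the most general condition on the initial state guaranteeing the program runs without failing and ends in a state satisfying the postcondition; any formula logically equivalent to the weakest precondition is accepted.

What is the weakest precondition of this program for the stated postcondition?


Working backward. After the program, the postcondition val + 7 > 3 must hold; in canonical form it is val > -4.
Before d := 3*t + t - 8: val > -4
Before val := 3*t: 3*t > -4
Answer: WP = 3*t > -4


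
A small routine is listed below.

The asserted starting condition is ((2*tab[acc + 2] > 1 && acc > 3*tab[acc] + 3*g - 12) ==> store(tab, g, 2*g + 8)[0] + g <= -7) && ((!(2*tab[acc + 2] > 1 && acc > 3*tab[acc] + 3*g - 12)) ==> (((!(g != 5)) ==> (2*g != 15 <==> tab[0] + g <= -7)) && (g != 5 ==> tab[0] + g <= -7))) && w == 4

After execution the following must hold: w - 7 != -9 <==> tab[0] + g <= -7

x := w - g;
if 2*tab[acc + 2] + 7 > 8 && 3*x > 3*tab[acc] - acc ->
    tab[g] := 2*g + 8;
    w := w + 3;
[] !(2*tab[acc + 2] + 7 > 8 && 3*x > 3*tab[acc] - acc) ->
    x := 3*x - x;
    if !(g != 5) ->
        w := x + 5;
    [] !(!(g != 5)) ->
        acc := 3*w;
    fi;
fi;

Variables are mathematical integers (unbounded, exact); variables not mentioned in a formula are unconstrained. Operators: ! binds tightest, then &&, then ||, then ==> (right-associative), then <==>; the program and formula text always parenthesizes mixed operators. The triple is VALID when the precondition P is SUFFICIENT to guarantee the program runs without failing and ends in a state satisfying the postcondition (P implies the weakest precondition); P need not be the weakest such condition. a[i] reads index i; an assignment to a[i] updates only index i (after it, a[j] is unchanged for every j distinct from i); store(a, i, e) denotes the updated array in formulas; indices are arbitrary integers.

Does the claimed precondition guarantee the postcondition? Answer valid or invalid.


Working backward. After the program, the postcondition w - 7 != -9 <==> tab[0] + g <= -7 must hold; in canonical form it is w != -2 <==> tab[0] + g <= -7.
Then branch requires w != -5 <==> store(tab, g, 2*g + 8)[0] + g <= -7; else branch requires ((!(g != 5)) ==> (2*x != -7 <==> tab[0] + g <= -7)) && (g != 5 ==> (w != -2 <==> tab[0] + g <= -7)).
Before the if: ((2*tab[acc + 2] > 1 && acc + 3*x > 3*tab[acc]) ==> (w != -5 <==> store(tab, g, 2*g + 8)[0] + g <= -7)) && ((!(2*tab[acc + 2] > 1 && acc + 3*x > 3*tab[acc])) ==> (((!(g != 5)) ==> (2*x != -7 <==> tab[0] + g <= -7)) && (g != 5 ==> (w != -2 <==> tab[0] + g <= -7))))
Before x := w - g: ((2*tab[acc + 2] > 1 && acc + 3*w > 3*tab[acc] + 3*g) ==> (w != -5 <==> store(tab, g, 2*g + 8)[0] + g <= -7)) && ((!(2*tab[acc + 2] > 1 && acc + 3*w > 3*tab[acc] + 3*g)) ==> (((!(g != 5)) ==> (2*w != 2*g - 7 <==> tab[0] + g <= -7)) && (g != 5 ==> (w != -2 <==> tab[0] + g <= -7))))
The weakest precondition is ((2*tab[acc + 2] > 1 && acc + 3*w > 3*tab[acc] + 3*g) ==> (w != -5 <==> store(tab, g, 2*g + 8)[0] + g <= -7)) && ((!(2*tab[acc + 2] > 1 && acc + 3*w > 3*tab[acc] + 3*g)) ==> (((!(g != 5)) ==> (2*w != 2*g - 7 <==> tab[0] + g <= -7)) && (g != 5 ==> (w != -2 <==> tab[0] + g <= -7)))).
Check whether ((2*tab[acc + 2] > 1 && acc > 3*tab[acc] + 3*g - 12) ==> store(tab, g, 2*g + 8)[0] + g <= -7) && ((!(2*tab[acc + 2] > 1 && acc > 3*tab[acc] + 3*g - 12)) ==> (((!(g != 5)) ==> (2*g != 15 <==> tab[0] + g <= -7)) && (g != 5 ==> tab[0] + g <= -7))) && w == 4 implies it.
Every state satisfying the precondition satisfies the weakest precondition: the implication holds.
Answer: valid


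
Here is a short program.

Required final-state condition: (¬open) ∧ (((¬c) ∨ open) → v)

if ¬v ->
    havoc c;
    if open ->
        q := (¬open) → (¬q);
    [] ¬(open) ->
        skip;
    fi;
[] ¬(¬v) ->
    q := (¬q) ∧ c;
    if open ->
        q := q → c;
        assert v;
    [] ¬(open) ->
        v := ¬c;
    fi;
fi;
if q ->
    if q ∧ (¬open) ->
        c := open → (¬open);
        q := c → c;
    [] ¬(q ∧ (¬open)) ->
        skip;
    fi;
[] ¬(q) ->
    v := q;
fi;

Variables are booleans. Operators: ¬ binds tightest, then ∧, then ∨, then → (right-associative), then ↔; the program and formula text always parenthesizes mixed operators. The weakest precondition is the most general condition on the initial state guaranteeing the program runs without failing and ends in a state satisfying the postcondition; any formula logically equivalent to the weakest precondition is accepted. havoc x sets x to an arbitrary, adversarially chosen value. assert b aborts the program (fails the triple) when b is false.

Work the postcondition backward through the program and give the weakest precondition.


Working backward. After the program, (¬open) ∧ (((¬c) ∨ open) → v) must hold.
Then branch requires ((q ∧ (¬open)) → ((¬open) ∧ (((¬(open → (¬open))) ∨ open) → v))) ∧ ((¬(q ∧ (¬open))) → ((¬open) ∧ (((¬c) ∨ open) → v))); else branch requires (¬open) ∧ (((¬c) ∨ open) → q).
Before the if: (q → (((q ∧ (¬open)) → ((¬open) ∧ (((¬(open → (¬open))) ∨ open) → v))) ∧ ((¬(q ∧ (¬open))) → ((¬open) ∧ (((¬c) ∨ open) → v))))) ∧ ((¬q) → ((¬open) ∧ (((¬c) ∨ open) → q)))
Then branch requires (open → ((((¬open) → (¬q)) → (((((¬open) → (¬q)) ∧ (¬open)) → ((¬open) ∧ (((¬(open → (¬open))) ∨ open) → v))) ∧ ((¬(((¬open) → (¬q)) ∧ (¬open))) → ((¬open) ∧ (open → v))))) ∧ ((¬((¬open) → (¬q))) → ((¬open) ∧ (open → ((¬open) → (¬q))))))) ∧ ((¬open) → ((q → (((q ∧ (¬open)) → ((¬open) ∧ (((¬(open → (¬open))) ∨ open) → v))) ∧ ((¬(q ∧ (¬open))) → ((¬open) ∧ (open → v))))) ∧ ((¬q) → ((¬open) ∧ (open → q))))) ∧ (open → ((((¬open) → (¬q)) → (((((¬open) → (¬q)) ∧ (¬open)) → ((¬open) ∧ (((¬(open → (¬open))) ∨ open) → v))) ∧ ((¬(((¬open) → (¬q)) ∧ (¬open))) → ((¬open) ∧ v)))) ∧ ((¬((¬open) → (¬q))) → ((¬open) ∧ ((¬open) → (¬q)))))) ∧ ((¬open) → ((q → (((q ∧ (¬open)) → ((¬open) ∧ (((¬(open → (¬open))) ∨ open) → v))) ∧ ((¬(q ∧ (¬open))) → ((¬open) ∧ v)))) ∧ ((¬q) → ((¬open) ∧ q)))); else branch requires (open → (v ∧ ((((¬q) ∧ c) → c) → ((((((¬q) ∧ c) → c) ∧ (¬open)) → ((¬open) ∧ (((¬(open → (¬open))) ∨ open) → v))) ∧ ((¬((((¬q) ∧ c) → c) ∧ (¬open))) → ((¬open) ∧ (((¬c) ∨ open) → v))))) ∧ ((¬(((¬q) ∧ c) → c)) → ((¬open) ∧ (((¬c) ∨ open) → (((¬q) ∧ c) → c)))))) ∧ ((¬open) → ((((¬q) ∧ c) → ((((¬q) ∧ c ∧ (¬open)) → ((¬open) ∧ (((¬(open → (¬open))) ∨ open) → (¬c)))) ∧ ((¬((¬q) ∧ c ∧ (¬open))) → ((¬open) ∧ (((¬c) ∨ open) → (¬c)))))) ∧ ((¬((¬q) ∧ c)) → ((¬open) ∧ (((¬c) ∨ open) → ((¬q) ∧ c)))))).
Before the if: ((¬v) → ((open → ((((¬open) → (¬q)) → (((((¬open) → (¬q)) ∧ (¬open)) → ((¬open) ∧ (((¬(open → (¬open))) ∨ open) → v))) ∧ ((¬(((¬open) → (¬q)) ∧ (¬open))) → ((¬open) ∧ (open → v))))) ∧ ((¬((¬open) → (¬q))) → ((¬open) ∧ (open → ((¬open) → (¬q))))))) ∧ ((¬open) → ((q → (((q ∧ (¬open)) → ((¬open) ∧ (((¬(open → (¬open))) ∨ open) → v))) ∧ ((¬(q ∧ (¬open))) → ((¬open) ∧ (open → v))))) ∧ ((¬q) → ((¬open) ∧ (open → q))))) ∧ (open → ((((¬open) → (¬q)) → (((((¬open) → (¬q)) ∧ (¬open)) → ((¬open) ∧ (((¬(open → (¬open))) ∨ open) → v))) ∧ ((¬(((¬open) → (¬q)) ∧ (¬open))) → ((¬open) ∧ v)))) ∧ ((¬((¬open) → (¬q))) → ((¬open) ∧ ((¬open) → (¬q)))))) ∧ ((¬open) → ((q → (((q ∧ (¬open)) → ((¬open) ∧ (((¬(open → (¬open))) ∨ open) → v))) ∧ ((¬(q ∧ (¬open))) → ((¬open) ∧ v)))) ∧ ((¬q) → ((¬open) ∧ q)))))) ∧ (v → ((open → (v ∧ ((((¬q) ∧ c) → c) → ((((((¬q) ∧ c) → c) ∧ (¬open)) → ((¬open) ∧ (((¬(open → (¬open))) ∨ open) → v))) ∧ ((¬((((¬q) ∧ c) → c) ∧ (¬open))) → ((¬open) ∧ (((¬c) ∨ open) → v))))) ∧ ((¬(((¬q) ∧ c) → c)) → ((¬open) ∧ (((¬c) ∨ open) → (((¬q) ∧ c) → c)))))) ∧ ((¬open) → ((((¬q) ∧ c) → ((((¬q) ∧ c ∧ (¬open)) → ((¬open) ∧ (((¬(open → (¬open))) ∨ open) → (¬c)))) ∧ ((¬((¬q) ∧ c ∧ (¬open))) → ((¬open) ∧ (((¬c) ∨ open) → (¬c)))))) ∧ ((¬((¬q) ∧ c)) → ((¬open) ∧ (((¬c) ∨ open) → ((¬q) ∧ c))))))))
Answer: WP = ((¬v) → ((open → ((((¬open) → (¬q)) → (((((¬open) → (¬q)) ∧ (¬open)) → ((¬open) ∧ (((¬(open → (¬open))) ∨ open) → v))) ∧ ((¬(((¬open) → (¬q)) ∧ (¬open))) → ((¬open) ∧ (open → v))))) ∧ ((¬((¬open) → (¬q))) → ((¬open) ∧ (open → ((¬open) → (¬q))))))) ∧ ((¬open) → ((q → (((q ∧ (¬open)) → ((¬open) ∧ (((¬(open → (¬open))) ∨ open) → v))) ∧ ((¬(q ∧ (¬open))) → ((¬open) ∧ (open → v))))) ∧ ((¬q) → ((¬open) ∧ (open → q))))) ∧ (open → ((((¬open) → (¬q)) → (((((¬open) → (¬q)) ∧ (¬open)) → ((¬open) ∧ (((¬(open → (¬open))) ∨ open) → v))) ∧ ((¬(((¬open) → (¬q)) ∧ (¬open))) → ((¬open) ∧ v)))) ∧ ((¬((¬open) → (¬q))) → ((¬open) ∧ ((¬open) → (¬q)))))) ∧ ((¬open) → ((q → (((q ∧ (¬open)) → ((¬open) ∧ (((¬(open → (¬open))) ∨ open) → v))) ∧ ((¬(q ∧ (¬open))) → ((¬open) ∧ v)))) ∧ ((¬q) → ((¬open) ∧ q)))))) ∧ (v → ((open → (v ∧ ((((¬q) ∧ c) → c) → ((((((¬q) ∧ c) → c) ∧ (¬open)) → ((¬open) ∧ (((¬(open → (¬open))) ∨ open) → v))) ∧ ((¬((((¬q) ∧ c) → c) ∧ (¬open))) → ((¬open) ∧ (((¬c) ∨ open) → v))))) ∧ ((¬(((¬q) ∧ c) → c)) → ((¬open) ∧ (((¬c) ∨ open) → (((¬q) ∧ c) → c)))))) ∧ ((¬open) → ((((¬q) ∧ c) → ((((¬q) ∧ c ∧ (¬open)) → ((¬open) ∧ (((¬(open → (¬open))) ∨ open) → (¬c)))) ∧ ((¬((¬q) ∧ c ∧ (¬open))) → ((¬open) ∧ (((¬c) ∨ open) → (¬c)))))) ∧ ((¬((¬q) ∧ c)) → ((¬open) ∧ (((¬c) ∨ open) → ((¬q) ∧ c))))))))


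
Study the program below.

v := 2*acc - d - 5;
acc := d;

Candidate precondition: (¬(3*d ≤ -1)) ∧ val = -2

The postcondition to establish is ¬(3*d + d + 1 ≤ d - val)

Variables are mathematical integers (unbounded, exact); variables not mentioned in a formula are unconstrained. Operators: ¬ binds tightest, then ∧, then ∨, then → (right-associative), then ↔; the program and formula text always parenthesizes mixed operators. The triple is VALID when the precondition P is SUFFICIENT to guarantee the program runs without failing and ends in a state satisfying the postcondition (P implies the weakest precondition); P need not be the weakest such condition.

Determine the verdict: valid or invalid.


Working backward. After the program, the postcondition ¬(3*d + d + 1 ≤ d - val) must hold; in canonical form it is ¬(3*d + val ≤ -1).
Before acc := d: ¬(3*d + val ≤ -1)
Before v := 2*acc - d - 5: ¬(3*d + val ≤ -1)
The weakest precondition is ¬(3*d + val ≤ -1).
Check whether (¬(3*d ≤ -1)) ∧ val = -2 implies it.
Countermodel: at the initial state d = 0, val = -2, the precondition holds but the weakest precondition fails.
Answer: invalid


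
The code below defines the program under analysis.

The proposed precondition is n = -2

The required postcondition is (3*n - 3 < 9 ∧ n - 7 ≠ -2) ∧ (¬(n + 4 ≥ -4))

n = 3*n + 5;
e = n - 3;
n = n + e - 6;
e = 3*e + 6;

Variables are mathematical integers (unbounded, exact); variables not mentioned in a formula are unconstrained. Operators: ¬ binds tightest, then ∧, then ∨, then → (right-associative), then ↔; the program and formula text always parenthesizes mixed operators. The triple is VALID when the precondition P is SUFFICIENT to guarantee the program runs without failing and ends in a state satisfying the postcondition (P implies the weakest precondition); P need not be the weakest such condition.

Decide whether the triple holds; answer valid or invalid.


Working backward. After the program, the postcondition (3*n - 3 < 9 ∧ n - 7 ≠ -2) ∧ (¬(n + 4 ≥ -4)) must hold; in canonical form it is 3*n < 12 ∧ n ≠ 5 ∧ (¬(n ≥ -8)).
Before e := 3*e + 6: 3*n < 12 ∧ n ≠ 5 ∧ (¬(n ≥ -8))
Before n := n + e - 6: 3*e + 3*n < 30 ∧ e + n ≠ 11 ∧ (¬(e + n ≥ -2))
Before e := n - 3: 6*n < 39 ∧ 2*n ≠ 14 ∧ (¬(2*n ≥ 1))
Before n := 3*n + 5: 18*n < 9 ∧ 6*n ≠ 4 ∧ (¬(6*n ≥ -9))
The weakest precondition is 18*n < 9 ∧ 6*n ≠ 4 ∧ (¬(6*n ≥ -9)).
Check whether n = -2 implies it.
Every state satisfying the precondition satisfies the weakest precondition: the implication holds.
Answer: valid


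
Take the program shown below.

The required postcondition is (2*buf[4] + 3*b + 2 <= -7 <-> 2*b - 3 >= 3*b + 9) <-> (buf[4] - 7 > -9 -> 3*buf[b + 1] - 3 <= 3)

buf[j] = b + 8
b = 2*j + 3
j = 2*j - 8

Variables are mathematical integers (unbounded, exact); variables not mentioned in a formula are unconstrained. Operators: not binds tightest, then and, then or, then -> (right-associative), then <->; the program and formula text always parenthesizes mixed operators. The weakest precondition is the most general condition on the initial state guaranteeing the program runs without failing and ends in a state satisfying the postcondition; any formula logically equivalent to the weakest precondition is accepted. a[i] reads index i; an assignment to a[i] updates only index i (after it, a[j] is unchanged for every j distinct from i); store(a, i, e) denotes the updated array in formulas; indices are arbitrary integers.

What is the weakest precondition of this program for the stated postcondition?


Working backward. After the program, the postcondition (2*buf[4] + 3*b + 2 <= -7 <-> 2*b - 3 >= 3*b + 9) <-> (buf[4] - 7 > -9 -> 3*buf[b + 1] - 3 <= 3) must hold; in canonical form it is (2*buf[4] + 3*b <= -9 <-> b <= -12) <-> (buf[4] > -2 -> 3*buf[b + 1] <= 6).
Before j := 2*j - 8: (2*buf[4] + 3*b <= -9 <-> b <= -12) <-> (buf[4] > -2 -> 3*buf[b + 1] <= 6)
Before b := 2*j + 3: (2*buf[4] + 6*j <= -18 <-> 2*j <= -15) <-> (buf[4] > -2 -> 3*buf[2*j + 4] <= 6)
Before buf[j] := b + 8: (2*store(buf, j, b + 8)[4] + 6*j <= -18 <-> 2*j <= -15) <-> (store(buf, j, b + 8)[4] > -2 -> 3*store(buf, j, b + 8)[2*j + 4] <= 6)
Answer: WP = (2*store(buf, j, b + 8)[4] + 6*j <= -18 <-> 2*j <= -15) <-> (store(buf, j, b + 8)[4] > -2 -> 3*store(buf, j, b + 8)[2*j + 4] <= 6)


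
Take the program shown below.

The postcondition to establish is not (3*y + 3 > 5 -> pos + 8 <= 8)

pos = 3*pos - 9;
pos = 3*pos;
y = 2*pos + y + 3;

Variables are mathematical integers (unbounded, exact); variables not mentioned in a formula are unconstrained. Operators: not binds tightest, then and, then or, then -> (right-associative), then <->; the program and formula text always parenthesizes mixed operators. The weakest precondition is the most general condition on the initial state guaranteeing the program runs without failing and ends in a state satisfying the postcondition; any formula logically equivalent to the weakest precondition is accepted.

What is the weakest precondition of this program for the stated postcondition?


Working backward. After the program, the postcondition not (3*y + 3 > 5 -> pos + 8 <= 8) must hold; in canonical form it is not (3*y > 2 -> pos <= 0).
Before y := 2*pos + y + 3: not (6*pos + 3*y > -7 -> pos <= 0)
Before pos := 3*pos: not (18*pos + 3*y > -7 -> 3*pos <= 0)
Before pos := 3*pos - 9: not (54*pos + 3*y > 155 -> 9*pos <= 27)
Answer: WP = not (54*pos + 3*y > 155 -> 9*pos <= 27)


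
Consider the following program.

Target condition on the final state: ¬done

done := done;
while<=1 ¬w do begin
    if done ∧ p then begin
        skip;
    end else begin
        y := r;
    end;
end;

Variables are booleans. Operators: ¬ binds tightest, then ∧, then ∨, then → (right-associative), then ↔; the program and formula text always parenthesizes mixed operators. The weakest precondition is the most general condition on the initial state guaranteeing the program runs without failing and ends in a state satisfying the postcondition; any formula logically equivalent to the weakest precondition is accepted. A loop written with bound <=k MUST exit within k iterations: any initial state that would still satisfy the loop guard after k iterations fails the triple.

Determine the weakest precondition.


Working backward. After the program, ¬done must hold.
Before the loop (bound <=1), unroll the exhaustion recursion (WP_0 = exit-now case; WP_j = one more guarded iteration, up to j = 1):
  WP_0: w ∧ (¬done)
  WP_1: ((¬w) → (((done ∧ p) → (w ∧ (¬done))) ∧ ((¬(done ∧ p)) → (w ∧ (¬done))))) ∧ (w → (¬done))
So before the loop: ((¬w) → (((done ∧ p) → (w ∧ (¬done))) ∧ ((¬(done ∧ p)) → (w ∧ (¬done))))) ∧ (w → (¬done))
Before done := done: ((¬w) → (((done ∧ p) → (w ∧ (¬done))) ∧ ((¬(done ∧ p)) → (w ∧ (¬done))))) ∧ (w → (¬done))
Answer: WP = ((¬w) → (((done ∧ p) → (w ∧ (¬done))) ∧ ((¬(done ∧ p)) → (w ∧ (¬done))))) ∧ (w → (¬done))


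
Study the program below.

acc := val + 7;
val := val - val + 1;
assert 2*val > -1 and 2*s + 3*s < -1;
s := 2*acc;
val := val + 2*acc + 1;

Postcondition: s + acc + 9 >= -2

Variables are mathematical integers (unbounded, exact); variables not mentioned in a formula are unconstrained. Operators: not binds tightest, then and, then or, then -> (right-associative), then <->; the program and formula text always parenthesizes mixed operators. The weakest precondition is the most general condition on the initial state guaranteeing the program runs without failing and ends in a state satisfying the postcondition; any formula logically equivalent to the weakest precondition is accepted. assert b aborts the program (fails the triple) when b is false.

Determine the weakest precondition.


Working backward. After the program, the postcondition s + acc + 9 >= -2 must hold; in canonical form it is acc + s >= -11.
Before val := val + 2*acc + 1: acc + s >= -11
Before s := 2*acc: 3*acc >= -11
Before assert 2*val > -1 and 2*s + 3*s < -1: 2*val > -1 and 5*s < -1 and 3*acc >= -11
Before val := val - val + 1: 5*s < -1 and 3*acc >= -11
Before acc := val + 7: 5*s < -1 and 3*val >= -32
Answer: WP = 5*s < -1 and 3*val >= -32


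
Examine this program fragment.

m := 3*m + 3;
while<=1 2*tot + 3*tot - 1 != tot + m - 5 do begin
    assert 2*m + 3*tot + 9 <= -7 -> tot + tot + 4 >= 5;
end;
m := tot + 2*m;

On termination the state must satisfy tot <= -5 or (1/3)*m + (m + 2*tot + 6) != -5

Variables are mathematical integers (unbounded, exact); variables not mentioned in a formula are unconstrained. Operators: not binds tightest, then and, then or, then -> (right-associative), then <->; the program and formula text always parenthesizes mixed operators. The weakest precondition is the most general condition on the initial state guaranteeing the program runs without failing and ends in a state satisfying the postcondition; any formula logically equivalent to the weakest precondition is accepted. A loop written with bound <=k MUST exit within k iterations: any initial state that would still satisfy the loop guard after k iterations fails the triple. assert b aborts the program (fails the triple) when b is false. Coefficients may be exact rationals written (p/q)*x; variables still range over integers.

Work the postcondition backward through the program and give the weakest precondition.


Working backward. After the program, the postcondition tot <= -5 or (1/3)*m + (m + 2*tot + 6) != -5 must hold; in canonical form it is tot <= -5 or (4/3)*m + 2*tot != -11.
Before m := tot + 2*m: tot <= -5 or (8/3)*m + (10/3)*tot != -11
Before the loop (bound <=1), unroll the exhaustion recursion (WP_0 = exit-now case; WP_j = one more guarded iteration, up to j = 1):
  WP_0: (not (4*tot != m - 4)) and (tot <= -5 or (8/3)*m + (10/3)*tot != -11)
  WP_1: (4*tot != m - 4 -> ((2*m + 3*tot <= -16 -> 2*tot >= 1) and (not (4*tot != m - 4)) and (tot <= -5 or (8/3)*m + (10/3)*tot != -11))) and ((not (4*tot != m - 4)) -> (tot <= -5 or (8/3)*m + (10/3)*tot != -11))
So before the loop: (4*tot != m - 4 -> ((2*m + 3*tot <= -16 -> 2*tot >= 1) and (not (4*tot != m - 4)) and (tot <= -5 or (8/3)*m + (10/3)*tot != -11))) and ((not (4*tot != m - 4)) -> (tot <= -5 or (8/3)*m + (10/3)*tot != -11))
Before m := 3*m + 3: (4*tot != 3*m - 1 -> ((6*m + 3*tot <= -22 -> 2*tot >= 1) and (not (4*tot != 3*m - 1)) and (tot <= -5 or 8*m + (10/3)*tot != -19))) and ((not (4*tot != 3*m - 1)) -> (tot <= -5 or 8*m + (10/3)*tot != -19))
Answer: WP = (4*tot != 3*m - 1 -> ((6*m + 3*tot <= -22 -> 2*tot >= 1) and (not (4*tot != 3*m - 1)) and (tot <= -5 or 8*m + (10/3)*tot != -19))) and ((not (4*tot != 3*m - 1)) -> (tot <= -5 or 8*m + (10/3)*tot != -19))


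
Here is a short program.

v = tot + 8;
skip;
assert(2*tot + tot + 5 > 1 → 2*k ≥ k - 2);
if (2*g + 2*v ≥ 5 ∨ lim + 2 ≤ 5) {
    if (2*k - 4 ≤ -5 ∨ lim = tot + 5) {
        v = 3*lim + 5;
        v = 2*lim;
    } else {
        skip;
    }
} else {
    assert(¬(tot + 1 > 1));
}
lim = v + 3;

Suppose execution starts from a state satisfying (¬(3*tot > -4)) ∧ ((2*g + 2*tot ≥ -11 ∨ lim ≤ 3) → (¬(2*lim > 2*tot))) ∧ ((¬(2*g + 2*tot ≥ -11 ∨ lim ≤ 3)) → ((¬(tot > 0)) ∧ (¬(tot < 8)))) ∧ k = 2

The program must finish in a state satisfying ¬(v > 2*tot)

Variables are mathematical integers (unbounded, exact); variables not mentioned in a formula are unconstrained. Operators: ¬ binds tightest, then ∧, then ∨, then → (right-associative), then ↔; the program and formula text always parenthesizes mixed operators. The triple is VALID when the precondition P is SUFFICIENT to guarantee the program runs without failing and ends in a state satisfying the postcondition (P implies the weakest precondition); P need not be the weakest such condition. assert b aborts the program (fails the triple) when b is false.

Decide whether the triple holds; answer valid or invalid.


Working backward. After the program, ¬(v > 2*tot) must hold.
Before lim := v + 3: ¬(v > 2*tot)
Then branch requires ((2*k ≤ -1 ∨ lim = tot + 5) → (¬(2*lim > 2*tot))) ∧ ((¬(2*k ≤ -1 ∨ lim = tot + 5)) → (¬(v > 2*tot))); else branch requires (¬(tot > 0)) ∧ (¬(v > 2*tot)).
Before the if: ((2*g + 2*v ≥ 5 ∨ lim ≤ 3) → (((2*k ≤ -1 ∨ lim = tot + 5) → (¬(2*lim > 2*tot))) ∧ ((¬(2*k ≤ -1 ∨ lim = tot + 5)) → (¬(v > 2*tot))))) ∧ ((¬(2*g + 2*v ≥ 5 ∨ lim ≤ 3)) → ((¬(tot > 0)) ∧ (¬(v > 2*tot))))
Before assert 2*tot + tot + 5 > 1 → 2*k ≥ k - 2: (3*tot > -4 → k ≥ -2) ∧ ((2*g + 2*v ≥ 5 ∨ lim ≤ 3) → (((2*k ≤ -1 ∨ lim = tot + 5) → (¬(2*lim > 2*tot))) ∧ ((¬(2*k ≤ -1 ∨ lim = tot + 5)) → (¬(v > 2*tot))))) ∧ ((¬(2*g + 2*v ≥ 5 ∨ lim ≤ 3)) → ((¬(tot > 0)) ∧ (¬(v > 2*tot))))
Before skip: (3*tot > -4 → k ≥ -2) ∧ ((2*g + 2*v ≥ 5 ∨ lim ≤ 3) → (((2*k ≤ -1 ∨ lim = tot + 5) → (¬(2*lim > 2*tot))) ∧ ((¬(2*k ≤ -1 ∨ lim = tot + 5)) → (¬(v > 2*tot))))) ∧ ((¬(2*g + 2*v ≥ 5 ∨ lim ≤ 3)) → ((¬(tot > 0)) ∧ (¬(v > 2*tot))))
Before v := tot + 8: (3*tot > -4 → k ≥ -2) ∧ ((2*g + 2*tot ≥ -11 ∨ lim ≤ 3) → (((2*k ≤ -1 ∨ lim = tot + 5) → (¬(2*lim > 2*tot))) ∧ ((¬(2*k ≤ -1 ∨ lim = tot + 5)) → (¬(tot < 8))))) ∧ ((¬(2*g + 2*tot ≥ -11 ∨ lim ≤ 3)) → ((¬(tot > 0)) ∧ (¬(tot < 8))))
The weakest precondition is (3*tot > -4 → k ≥ -2) ∧ ((2*g + 2*tot ≥ -11 ∨ lim ≤ 3) → (((2*k ≤ -1 ∨ lim = tot + 5) → (¬(2*lim > 2*tot))) ∧ ((¬(2*k ≤ -1 ∨ lim = tot + 5)) → (¬(tot < 8))))) ∧ ((¬(2*g + 2*tot ≥ -11 ∨ lim ≤ 3)) → ((¬(tot > 0)) ∧ (¬(tot < 8)))).
Check whether (¬(3*tot > -4)) ∧ ((2*g + 2*tot ≥ -11 ∨ lim ≤ 3) → (¬(2*lim > 2*tot))) ∧ ((¬(2*g + 2*tot ≥ -11 ∨ lim ≤ 3)) → ((¬(tot > 0)) ∧ (¬(tot < 8)))) ∧ k = 2 implies it.
Countermodel: at the initial state g = -4, k = 2, lim = -2, tot = -2, the precondition holds but the weakest precondition fails.
Answer: invalid


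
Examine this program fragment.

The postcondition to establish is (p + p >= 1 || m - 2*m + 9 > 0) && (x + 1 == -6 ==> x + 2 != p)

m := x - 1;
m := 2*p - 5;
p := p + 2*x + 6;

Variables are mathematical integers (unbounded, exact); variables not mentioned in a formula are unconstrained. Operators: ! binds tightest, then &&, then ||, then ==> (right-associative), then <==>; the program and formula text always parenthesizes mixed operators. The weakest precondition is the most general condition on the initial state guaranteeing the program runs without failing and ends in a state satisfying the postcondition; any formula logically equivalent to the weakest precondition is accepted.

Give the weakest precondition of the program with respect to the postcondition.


Working backward. After the program, the postcondition (p + p >= 1 || m - 2*m + 9 > 0) && (x + 1 == -6 ==> x + 2 != p) must hold; in canonical form it is (2*p >= 1 || m < 9) && (x == -7 ==> x != p - 2).
Before p := p + 2*x + 6: (2*p + 4*x >= -11 || m < 9) && (x == -7 ==> p + x != -4)
Before m := 2*p - 5: (2*p + 4*x >= -11 || 2*p < 14) && (x == -7 ==> p + x != -4)
Before m := x - 1: (2*p + 4*x >= -11 || 2*p < 14) && (x == -7 ==> p + x != -4)
Answer: WP = (2*p + 4*x >= -11 || 2*p < 14) && (x == -7 ==> p + x != -4)


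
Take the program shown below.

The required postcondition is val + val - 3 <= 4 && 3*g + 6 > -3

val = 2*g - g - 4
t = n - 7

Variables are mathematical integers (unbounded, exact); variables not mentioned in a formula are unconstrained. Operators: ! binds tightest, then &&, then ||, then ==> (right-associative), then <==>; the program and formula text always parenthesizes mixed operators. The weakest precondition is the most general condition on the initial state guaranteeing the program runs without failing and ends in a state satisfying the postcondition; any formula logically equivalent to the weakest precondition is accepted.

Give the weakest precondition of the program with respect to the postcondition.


Working backward. After the program, the postcondition val + val - 3 <= 4 && 3*g + 6 > -3 must hold; in canonical form it is 2*val <= 7 && 3*g > -9.
Before t := n - 7: 2*val <= 7 && 3*g > -9
Before val := 2*g - g - 4: 2*g <= 15 && 3*g > -9
Answer: WP = 2*g <= 15 && 3*g > -9


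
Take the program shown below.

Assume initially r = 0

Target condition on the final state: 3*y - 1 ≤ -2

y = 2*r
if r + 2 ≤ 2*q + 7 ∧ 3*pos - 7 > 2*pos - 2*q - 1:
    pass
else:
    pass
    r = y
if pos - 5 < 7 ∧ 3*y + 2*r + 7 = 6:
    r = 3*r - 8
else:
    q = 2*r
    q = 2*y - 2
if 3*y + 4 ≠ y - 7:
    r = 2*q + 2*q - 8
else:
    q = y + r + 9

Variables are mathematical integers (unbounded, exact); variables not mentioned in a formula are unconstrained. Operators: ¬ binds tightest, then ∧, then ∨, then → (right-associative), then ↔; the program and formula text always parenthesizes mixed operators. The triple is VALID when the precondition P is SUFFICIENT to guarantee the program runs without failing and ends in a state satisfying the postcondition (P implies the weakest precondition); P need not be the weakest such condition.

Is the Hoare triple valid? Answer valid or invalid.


Working backward. After the program, the postcondition 3*y - 1 ≤ -2 must hold; in canonical form it is 3*y ≤ -1.
Then branch requires 3*y ≤ -1; else branch requires 3*y ≤ -1.
Before the if: (2*y ≠ -11 → 3*y ≤ -1) ∧ ((¬(2*y ≠ -11)) → 3*y ≤ -1)
Then branch requires (2*y ≠ -11 → 3*y ≤ -1) ∧ ((¬(2*y ≠ -11)) → 3*y ≤ -1); else branch requires (2*y ≠ -11 → 3*y ≤ -1) ∧ ((¬(2*y ≠ -11)) → 3*y ≤ -1).
Before the if: ((pos < 12 ∧ 2*r + 3*y = -1) → ((2*y ≠ -11 → 3*y ≤ -1) ∧ ((¬(2*y ≠ -11)) → 3*y ≤ -1))) ∧ ((¬(pos < 12 ∧ 2*r + 3*y = -1)) → ((2*y ≠ -11 → 3*y ≤ -1) ∧ ((¬(2*y ≠ -11)) → 3*y ≤ -1)))
Then branch requires ((pos < 12 ∧ 2*r + 3*y = -1) → ((2*y ≠ -11 → 3*y ≤ -1) ∧ ((¬(2*y ≠ -11)) → 3*y ≤ -1))) ∧ ((¬(pos < 12 ∧ 2*r + 3*y = -1)) → ((2*y ≠ -11 → 3*y ≤ -1) ∧ ((¬(2*y ≠ -11)) → 3*y ≤ -1))); else branch requires ((pos < 12 ∧ 5*y = -1) → ((2*y ≠ -11 → 3*y ≤ -1) ∧ ((¬(2*y ≠ -11)) → 3*y ≤ -1))) ∧ ((¬(pos < 12 ∧ 5*y = -1)) → ((2*y ≠ -11 → 3*y ≤ -1) ∧ ((¬(2*y ≠ -11)) → 3*y ≤ -1))).
Before the if: ((r ≤ 2*q + 5 ∧ pos + 2*q > 6) → (((pos < 12 ∧ 2*r + 3*y = -1) → ((2*y ≠ -11 → 3*y ≤ -1) ∧ ((¬(2*y ≠ -11)) → 3*y ≤ -1))) ∧ ((¬(pos < 12 ∧ 2*r + 3*y = -1)) → ((2*y ≠ -11 → 3*y ≤ -1) ∧ ((¬(2*y ≠ -11)) → 3*y ≤ -1))))) ∧ ((¬(r ≤ 2*q + 5 ∧ pos + 2*q > 6)) → (((pos < 12 ∧ 5*y = -1) → ((2*y ≠ -11 → 3*y ≤ -1) ∧ ((¬(2*y ≠ -11)) → 3*y ≤ -1))) ∧ ((¬(pos < 12 ∧ 5*y = -1)) → ((2*y ≠ -11 → 3*y ≤ -1) ∧ ((¬(2*y ≠ -11)) → 3*y ≤ -1)))))
Before y := 2*r: ((r ≤ 2*q + 5 ∧ pos + 2*q > 6) → (((pos < 12 ∧ 8*r = -1) → ((4*r ≠ -11 → 6*r ≤ -1) ∧ ((¬(4*r ≠ -11)) → 6*r ≤ -1))) ∧ ((¬(pos < 12 ∧ 8*r = -1)) → ((4*r ≠ -11 → 6*r ≤ -1) ∧ ((¬(4*r ≠ -11)) → 6*r ≤ -1))))) ∧ ((¬(r ≤ 2*q + 5 ∧ pos + 2*q > 6)) → (((pos < 12 ∧ 10*r = -1) → ((4*r ≠ -11 → 6*r ≤ -1) ∧ ((¬(4*r ≠ -11)) → 6*r ≤ -1))) ∧ ((¬(pos < 12 ∧ 10*r = -1)) → ((4*r ≠ -11 → 6*r ≤ -1) ∧ ((¬(4*r ≠ -11)) → 6*r ≤ -1)))))
The weakest precondition is ((r ≤ 2*q + 5 ∧ pos + 2*q > 6) → (((pos < 12 ∧ 8*r = -1) → ((4*r ≠ -11 → 6*r ≤ -1) ∧ ((¬(4*r ≠ -11)) → 6*r ≤ -1))) ∧ ((¬(pos < 12 ∧ 8*r = -1)) → ((4*r ≠ -11 → 6*r ≤ -1) ∧ ((¬(4*r ≠ -11)) → 6*r ≤ -1))))) ∧ ((¬(r ≤ 2*q + 5 ∧ pos + 2*q > 6)) → (((pos < 12 ∧ 10*r = -1) → ((4*r ≠ -11 → 6*r ≤ -1) ∧ ((¬(4*r ≠ -11)) → 6*r ≤ -1))) ∧ ((¬(pos < 12 ∧ 10*r = -1)) → ((4*r ≠ -11 → 6*r ≤ -1) ∧ ((¬(4*r ≠ -11)) → 6*r ≤ -1))))).
Check whether r = 0 implies it.
Countermodel: at the initial state pos = 0, q = 0, r = 0, the precondition holds but the weakest precondition fails.
Answer: invalid
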